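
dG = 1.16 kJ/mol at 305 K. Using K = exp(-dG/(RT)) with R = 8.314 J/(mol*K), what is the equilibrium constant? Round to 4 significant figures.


dG is in kJ/mol; multiply by 1000 to match R in J/(mol*K).
RT = 8.314 * 305 = 2535.77 J/mol
exponent = -dG*1000 / (RT) = -(1.16*1000) / 2535.77 = -0.45745474
K = exp(-0.45745474)
K = 0.63289247, rounded to 4 significant figures:

0.6329


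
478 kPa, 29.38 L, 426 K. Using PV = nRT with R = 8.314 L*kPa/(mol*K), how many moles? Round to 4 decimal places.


PV = nRT, solve for n = PV / (RT).
PV = 478 * 29.38 = 14043.64
RT = 8.314 * 426 = 3541.764
n = 14043.64 / 3541.764
n = 3.96515409 mol, rounded to 4 dp:

3.9652 mol


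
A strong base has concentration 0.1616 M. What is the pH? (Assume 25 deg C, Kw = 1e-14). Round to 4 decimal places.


A strong base dissociates completely, so [OH-] equals the given concentration.
pOH = -log10([OH-]) = -log10(0.1616) = 0.791559
pH = 14 - pOH = 14 - 0.791559
pH = 13.208441, rounded to 4 dp:

13.2084


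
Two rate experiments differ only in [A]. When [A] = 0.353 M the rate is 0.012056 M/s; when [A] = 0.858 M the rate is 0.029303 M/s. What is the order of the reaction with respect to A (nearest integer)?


Rate is proportional to [A]^n, so rate2/rate1 = ([A]2/[A]1)^n. Take logs to solve for n.
rate2/rate1 = 0.029303 / 0.012056 = 2.4306
[A]2/[A]1 = 0.858 / 0.353 = 2.4306
n = ln(2.4306) / ln(2.4306) = 1.0
Nearest integer order:

1


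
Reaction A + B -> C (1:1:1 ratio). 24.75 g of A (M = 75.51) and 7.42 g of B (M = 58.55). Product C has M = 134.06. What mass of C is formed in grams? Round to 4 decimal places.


Find moles of each reactant; the smaller value is the limiting reagent in a 1:1:1 reaction, so moles_C equals moles of the limiter.
n_A = mass_A / M_A = 24.75 / 75.51 = 0.327771 mol
n_B = mass_B / M_B = 7.42 / 58.55 = 0.126729 mol
Limiting reagent: B (smaller), n_limiting = 0.126729 mol
mass_C = n_limiting * M_C = 0.126729 * 134.06
mass_C = 16.98928974 g, rounded to 4 dp:

16.9893 g


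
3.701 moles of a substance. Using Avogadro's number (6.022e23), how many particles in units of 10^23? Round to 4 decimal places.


N = n * NA, then divide by 1e23 for the requested units.
N / 1e23 = n * 6.022
N / 1e23 = 3.701 * 6.022
N / 1e23 = 22.287422, rounded to 4 dp:

22.2874


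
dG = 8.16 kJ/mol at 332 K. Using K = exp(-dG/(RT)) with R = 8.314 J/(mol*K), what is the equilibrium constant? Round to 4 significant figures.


dG is in kJ/mol; multiply by 1000 to match R in J/(mol*K).
RT = 8.314 * 332 = 2760.248 J/mol
exponent = -dG*1000 / (RT) = -(8.16*1000) / 2760.248 = -2.9562561
K = exp(-2.9562561)
K = 0.052013286, rounded to 4 significant figures:

0.05201


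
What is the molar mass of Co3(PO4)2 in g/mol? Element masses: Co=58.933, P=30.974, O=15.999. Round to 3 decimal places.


M = sum(count * atomic_mass) over atoms.
M = 3*58.933 + 2*30.974 + 8*15.999
M = 176.799 + 61.948 + 127.992
M = 366.739 g/mol, rounded to 3 dp:

366.739 g/mol


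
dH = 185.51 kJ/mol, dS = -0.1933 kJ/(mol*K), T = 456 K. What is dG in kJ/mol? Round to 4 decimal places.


Gibbs: dG = dH - T*dS (consistent units, dS already in kJ/(mol*K)).
T*dS = 456 * -0.1933 = -88.1448
dG = 185.51 - (-88.1448)
dG = 273.6548 kJ/mol, rounded to 4 dp:

273.6548 kJ/mol


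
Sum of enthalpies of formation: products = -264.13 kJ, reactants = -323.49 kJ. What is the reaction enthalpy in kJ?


dH_rxn = sum(dH_f products) - sum(dH_f reactants)
dH_rxn = -264.13 - (-323.49)
dH_rxn = 59.36 kJ:

59.36 kJ


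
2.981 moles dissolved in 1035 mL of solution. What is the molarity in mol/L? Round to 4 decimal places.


Convert volume to liters: V_L = V_mL / 1000.
V_L = 1035 / 1000 = 1.035 L
M = n / V_L = 2.981 / 1.035
M = 2.88019324 mol/L, rounded to 4 dp:

2.8802 mol/L


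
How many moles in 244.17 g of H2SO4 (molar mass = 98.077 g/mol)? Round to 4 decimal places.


n = mass / M
n = 244.17 / 98.077
n = 2.48957452 mol, rounded to 4 dp:

2.4896 mol


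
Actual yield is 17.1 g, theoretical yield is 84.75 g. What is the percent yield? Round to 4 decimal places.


% yield = 100 * actual / theoretical
% yield = 100 * 17.1 / 84.75
% yield = 20.17699115 %, rounded to 4 dp:

20.1770 %


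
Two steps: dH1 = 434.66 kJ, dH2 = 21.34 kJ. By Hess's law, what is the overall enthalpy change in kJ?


Hess's law: enthalpy is a state function, so add the step enthalpies.
dH_total = dH1 + dH2 = 434.66 + (21.34)
dH_total = 456.0 kJ:

456.00 kJ


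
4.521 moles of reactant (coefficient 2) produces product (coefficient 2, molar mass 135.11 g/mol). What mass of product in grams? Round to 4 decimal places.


Use the coefficient ratio to convert reactant moles to product moles, then multiply by the product's molar mass.
moles_P = moles_R * (coeff_P / coeff_R) = 4.521 * (2/2) = 4.521
mass_P = moles_P * M_P = 4.521 * 135.11
mass_P = 610.83231 g, rounded to 4 dp:

610.8323 g


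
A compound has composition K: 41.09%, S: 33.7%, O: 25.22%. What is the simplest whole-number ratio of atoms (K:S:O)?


Assume 100 g of compound, divide each mass% by atomic mass to get moles, then normalize by the smallest to get a raw atom ratio.
Moles per 100 g: K: 41.09/39.098 = 1.0509, S: 33.7/32.065 = 1.051, O: 25.22/15.999 = 1.5763
Raw ratio (divide by min = 1.0509): K: 1.0, S: 1.0, O: 1.5
Multiply by 2 to clear fractions: K: 2.0 ~= 2, S: 2.0 ~= 2, O: 3.0 ~= 3
Reduce by GCD to get the simplest whole-number ratio:

2:2:3


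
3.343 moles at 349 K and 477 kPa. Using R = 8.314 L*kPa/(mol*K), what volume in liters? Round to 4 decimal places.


PV = nRT, solve for V = nRT / P.
nRT = 3.343 * 8.314 * 349 = 9700.002
V = 9700.002 / 477
V = 20.33543396 L, rounded to 4 dp:

20.3354 L


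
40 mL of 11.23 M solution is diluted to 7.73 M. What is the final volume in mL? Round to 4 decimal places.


Dilution: M1*V1 = M2*V2, solve for V2.
V2 = M1*V1 / M2
V2 = 11.23 * 40 / 7.73
V2 = 449.2 / 7.73
V2 = 58.11125485 mL, rounded to 4 dp:

58.1113 mL


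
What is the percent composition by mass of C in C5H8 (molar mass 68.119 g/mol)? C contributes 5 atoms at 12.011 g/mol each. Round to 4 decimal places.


pct = 100 * (n_elem * M_elem) / M_total
mass_contribution = 5 * 12.011 = 60.055 g/mol
pct = 100 * 60.055 / 68.119
pct = 88.16189316 %, rounded to 4 dp:

88.1619 %


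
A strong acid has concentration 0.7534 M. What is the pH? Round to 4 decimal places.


A strong acid dissociates completely, so [H+] equals the given concentration.
pH = -log10([H+]) = -log10(0.7534)
pH = 0.12297438, rounded to 4 dp:

0.1230


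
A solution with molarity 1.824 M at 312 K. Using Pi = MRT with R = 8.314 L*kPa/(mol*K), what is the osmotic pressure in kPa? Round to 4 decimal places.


Osmotic pressure (van't Hoff): Pi = M*R*T.
RT = 8.314 * 312 = 2593.968
Pi = 1.824 * 2593.968
Pi = 4731.397632 kPa, rounded to 4 dp:

4731.3976 kPa


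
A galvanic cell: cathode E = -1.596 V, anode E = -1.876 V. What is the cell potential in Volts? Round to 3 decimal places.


Standard cell potential: E_cell = E_cathode - E_anode.
E_cell = -1.596 - (-1.876)
E_cell = 0.28 V, rounded to 3 dp:

0.280 V


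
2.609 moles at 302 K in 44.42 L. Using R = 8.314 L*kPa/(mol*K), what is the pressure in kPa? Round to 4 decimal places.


PV = nRT, solve for P = nRT / V.
nRT = 2.609 * 8.314 * 302 = 6550.7503
P = 6550.7503 / 44.42
P = 147.4729919 kPa, rounded to 4 dp:

147.4730 kPa


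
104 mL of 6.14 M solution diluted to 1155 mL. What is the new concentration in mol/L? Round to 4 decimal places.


Dilution: M1*V1 = M2*V2, solve for M2.
M2 = M1*V1 / V2
M2 = 6.14 * 104 / 1155
M2 = 638.56 / 1155
M2 = 0.5528658 mol/L, rounded to 4 dp:

0.5529 mol/L


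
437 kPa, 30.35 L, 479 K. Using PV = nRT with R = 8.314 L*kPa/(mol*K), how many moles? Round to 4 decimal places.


PV = nRT, solve for n = PV / (RT).
PV = 437 * 30.35 = 13262.95
RT = 8.314 * 479 = 3982.406
n = 13262.95 / 3982.406
n = 3.3303862 mol, rounded to 4 dp:

3.3304 mol


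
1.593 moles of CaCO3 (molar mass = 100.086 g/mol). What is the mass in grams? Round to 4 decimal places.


mass = n * M
mass = 1.593 * 100.086
mass = 159.436998 g, rounded to 4 dp:

159.4370 g


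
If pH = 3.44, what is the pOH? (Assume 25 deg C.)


At 25 deg C, pH + pOH = 14.
pOH = 14 - pH = 14 - 3.44
pOH = 10.56:

10.56


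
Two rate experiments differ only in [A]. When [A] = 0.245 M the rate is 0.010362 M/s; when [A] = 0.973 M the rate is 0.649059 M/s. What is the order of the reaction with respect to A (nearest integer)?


Rate is proportional to [A]^n, so rate2/rate1 = ([A]2/[A]1)^n. Take logs to solve for n.
rate2/rate1 = 0.649059 / 0.010362 = 62.6384
[A]2/[A]1 = 0.973 / 0.245 = 3.9714
n = ln(62.6384) / ln(3.9714) = 3.0
Nearest integer order:

3


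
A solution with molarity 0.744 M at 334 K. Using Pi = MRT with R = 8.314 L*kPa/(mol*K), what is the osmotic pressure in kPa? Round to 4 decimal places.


Osmotic pressure (van't Hoff): Pi = M*R*T.
RT = 8.314 * 334 = 2776.876
Pi = 0.744 * 2776.876
Pi = 2065.995744 kPa, rounded to 4 dp:

2065.9957 kPa


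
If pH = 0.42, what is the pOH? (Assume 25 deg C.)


At 25 deg C, pH + pOH = 14.
pOH = 14 - pH = 14 - 0.42
pOH = 13.58:

13.58


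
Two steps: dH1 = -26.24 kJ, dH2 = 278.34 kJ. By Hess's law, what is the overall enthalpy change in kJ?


Hess's law: enthalpy is a state function, so add the step enthalpies.
dH_total = dH1 + dH2 = -26.24 + (278.34)
dH_total = 252.1 kJ:

252.10 kJ


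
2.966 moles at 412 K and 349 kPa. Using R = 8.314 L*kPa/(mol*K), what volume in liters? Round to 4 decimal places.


PV = nRT, solve for V = nRT / P.
nRT = 2.966 * 8.314 * 412 = 10159.6415
V = 10159.6415 / 349
V = 29.11072063 L, rounded to 4 dp:

29.1107 L


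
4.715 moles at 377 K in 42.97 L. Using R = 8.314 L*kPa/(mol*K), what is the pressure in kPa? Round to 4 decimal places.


PV = nRT, solve for P = nRT / V.
nRT = 4.715 * 8.314 * 377 = 14778.5923
P = 14778.5923 / 42.97
P = 343.92814289 kPa, rounded to 4 dp:

343.9281 kPa


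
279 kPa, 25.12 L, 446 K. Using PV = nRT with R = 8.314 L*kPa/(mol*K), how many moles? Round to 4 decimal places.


PV = nRT, solve for n = PV / (RT).
PV = 279 * 25.12 = 7008.48
RT = 8.314 * 446 = 3708.044
n = 7008.48 / 3708.044
n = 1.89007466 mol, rounded to 4 dp:

1.8901 mol


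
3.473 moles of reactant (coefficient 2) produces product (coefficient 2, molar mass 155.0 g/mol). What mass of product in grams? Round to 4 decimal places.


Use the coefficient ratio to convert reactant moles to product moles, then multiply by the product's molar mass.
moles_P = moles_R * (coeff_P / coeff_R) = 3.473 * (2/2) = 3.473
mass_P = moles_P * M_P = 3.473 * 155.0
mass_P = 538.315 g, rounded to 4 dp:

538.3150 g


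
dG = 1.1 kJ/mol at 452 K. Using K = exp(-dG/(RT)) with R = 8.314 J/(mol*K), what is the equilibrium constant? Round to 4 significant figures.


dG is in kJ/mol; multiply by 1000 to match R in J/(mol*K).
RT = 8.314 * 452 = 3757.928 J/mol
exponent = -dG*1000 / (RT) = -(1.1*1000) / 3757.928 = -0.2927145
K = exp(-0.2927145)
K = 0.74623516, rounded to 4 significant figures:

0.7462


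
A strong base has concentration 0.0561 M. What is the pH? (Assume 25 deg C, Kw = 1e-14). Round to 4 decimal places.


A strong base dissociates completely, so [OH-] equals the given concentration.
pOH = -log10([OH-]) = -log10(0.0561) = 1.251037
pH = 14 - pOH = 14 - 1.251037
pH = 12.748963, rounded to 4 dp:

12.7490


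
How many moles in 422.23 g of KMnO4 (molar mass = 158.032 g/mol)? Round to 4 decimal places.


n = mass / M
n = 422.23 / 158.032
n = 2.67180065 mol, rounded to 4 dp:

2.6718 mol


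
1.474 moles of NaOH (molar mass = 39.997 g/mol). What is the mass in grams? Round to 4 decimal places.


mass = n * M
mass = 1.474 * 39.997
mass = 58.955578 g, rounded to 4 dp:

58.9556 g


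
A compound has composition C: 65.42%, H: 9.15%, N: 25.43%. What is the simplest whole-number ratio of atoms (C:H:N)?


Assume 100 g of compound, divide each mass% by atomic mass to get moles, then normalize by the smallest to get a raw atom ratio.
Moles per 100 g: C: 65.42/12.011 = 5.4467, H: 9.15/1.008 = 9.0774, N: 25.43/14.007 = 1.8155
Raw ratio (divide by min = 1.8155): C: 3.0, H: 5.0, N: 1.0
Multiply by 1 to clear fractions: C: 3.0 ~= 3, H: 5.0 ~= 5, N: 1.0 ~= 1
Reduce by GCD to get the simplest whole-number ratio:

3:5:1


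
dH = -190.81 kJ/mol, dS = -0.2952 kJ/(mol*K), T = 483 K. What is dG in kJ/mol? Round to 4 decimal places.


Gibbs: dG = dH - T*dS (consistent units, dS already in kJ/(mol*K)).
T*dS = 483 * -0.2952 = -142.5816
dG = -190.81 - (-142.5816)
dG = -48.2284 kJ/mol, rounded to 4 dp:

-48.2284 kJ/mol


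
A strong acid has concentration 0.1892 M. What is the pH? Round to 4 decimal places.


A strong acid dissociates completely, so [H+] equals the given concentration.
pH = -log10([H+]) = -log10(0.1892)
pH = 0.72307887, rounded to 4 dp:

0.7231


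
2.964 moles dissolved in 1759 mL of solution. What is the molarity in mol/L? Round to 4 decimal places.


Convert volume to liters: V_L = V_mL / 1000.
V_L = 1759 / 1000 = 1.759 L
M = n / V_L = 2.964 / 1.759
M = 1.68504832 mol/L, rounded to 4 dp:

1.6850 mol/L


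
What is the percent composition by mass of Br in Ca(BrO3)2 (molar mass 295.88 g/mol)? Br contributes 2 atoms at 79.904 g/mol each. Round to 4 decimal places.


pct = 100 * (n_elem * M_elem) / M_total
mass_contribution = 2 * 79.904 = 159.808 g/mol
pct = 100 * 159.808 / 295.88
pct = 54.01108558 %, rounded to 4 dp:

54.0111 %


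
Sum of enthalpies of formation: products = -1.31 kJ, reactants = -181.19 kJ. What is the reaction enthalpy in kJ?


dH_rxn = sum(dH_f products) - sum(dH_f reactants)
dH_rxn = -1.31 - (-181.19)
dH_rxn = 179.88 kJ:

179.88 kJ


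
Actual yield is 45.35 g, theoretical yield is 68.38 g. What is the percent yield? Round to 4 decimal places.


% yield = 100 * actual / theoretical
% yield = 100 * 45.35 / 68.38
% yield = 66.32056157 %, rounded to 4 dp:

66.3206 %


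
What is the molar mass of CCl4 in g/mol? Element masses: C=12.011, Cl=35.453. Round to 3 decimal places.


M = sum(count * atomic_mass) over atoms.
M = 1*12.011 + 4*35.453
M = 12.011 + 141.812
M = 153.823 g/mol, rounded to 3 dp:

153.823 g/mol


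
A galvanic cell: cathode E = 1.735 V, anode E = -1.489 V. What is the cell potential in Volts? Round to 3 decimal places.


Standard cell potential: E_cell = E_cathode - E_anode.
E_cell = 1.735 - (-1.489)
E_cell = 3.224 V, rounded to 3 dp:

3.224 V


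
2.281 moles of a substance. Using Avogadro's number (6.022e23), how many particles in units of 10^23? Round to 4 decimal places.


N = n * NA, then divide by 1e23 for the requested units.
N / 1e23 = n * 6.022
N / 1e23 = 2.281 * 6.022
N / 1e23 = 13.736182, rounded to 4 dp:

13.7362


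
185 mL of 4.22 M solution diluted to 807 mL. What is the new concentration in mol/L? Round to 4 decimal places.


Dilution: M1*V1 = M2*V2, solve for M2.
M2 = M1*V1 / V2
M2 = 4.22 * 185 / 807
M2 = 780.7 / 807
M2 = 0.96741016 mol/L, rounded to 4 dp:

0.9674 mol/L


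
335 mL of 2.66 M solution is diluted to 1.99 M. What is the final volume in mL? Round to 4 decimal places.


Dilution: M1*V1 = M2*V2, solve for V2.
V2 = M1*V1 / M2
V2 = 2.66 * 335 / 1.99
V2 = 891.1 / 1.99
V2 = 447.78894472 mL, rounded to 4 dp:

447.7889 mL


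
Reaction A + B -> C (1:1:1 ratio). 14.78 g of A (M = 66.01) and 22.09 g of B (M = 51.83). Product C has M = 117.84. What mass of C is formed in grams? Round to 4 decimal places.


Find moles of each reactant; the smaller value is the limiting reagent in a 1:1:1 reaction, so moles_C equals moles of the limiter.
n_A = mass_A / M_A = 14.78 / 66.01 = 0.223905 mol
n_B = mass_B / M_B = 22.09 / 51.83 = 0.426201 mol
Limiting reagent: A (smaller), n_limiting = 0.223905 mol
mass_C = n_limiting * M_C = 0.223905 * 117.84
mass_C = 26.3849652 g, rounded to 4 dp:

26.3850 g


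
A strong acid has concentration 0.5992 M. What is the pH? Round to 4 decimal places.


A strong acid dissociates completely, so [H+] equals the given concentration.
pH = -log10([H+]) = -log10(0.5992)
pH = 0.2224282, rounded to 4 dp:

0.2224


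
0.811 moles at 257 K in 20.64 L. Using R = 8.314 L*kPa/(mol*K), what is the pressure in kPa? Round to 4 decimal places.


PV = nRT, solve for P = nRT / V.
nRT = 0.811 * 8.314 * 257 = 1732.8621
P = 1732.8621 / 20.64
P = 83.95649709 kPa, rounded to 4 dp:

83.9565 kPa


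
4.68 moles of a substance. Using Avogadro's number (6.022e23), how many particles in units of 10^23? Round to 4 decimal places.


N = n * NA, then divide by 1e23 for the requested units.
N / 1e23 = n * 6.022
N / 1e23 = 4.68 * 6.022
N / 1e23 = 28.18296, rounded to 4 dp:

28.1830


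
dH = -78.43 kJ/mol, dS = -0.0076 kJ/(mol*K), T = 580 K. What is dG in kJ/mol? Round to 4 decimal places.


Gibbs: dG = dH - T*dS (consistent units, dS already in kJ/(mol*K)).
T*dS = 580 * -0.0076 = -4.408
dG = -78.43 - (-4.408)
dG = -74.022 kJ/mol, rounded to 4 dp:

-74.0220 kJ/mol


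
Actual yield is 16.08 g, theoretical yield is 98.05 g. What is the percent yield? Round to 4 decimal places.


% yield = 100 * actual / theoretical
% yield = 100 * 16.08 / 98.05
% yield = 16.39979602 %, rounded to 4 dp:

16.3998 %


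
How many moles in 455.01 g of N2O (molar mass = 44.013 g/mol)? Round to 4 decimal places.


n = mass / M
n = 455.01 / 44.013
n = 10.33808193 mol, rounded to 4 dp:

10.3381 mol


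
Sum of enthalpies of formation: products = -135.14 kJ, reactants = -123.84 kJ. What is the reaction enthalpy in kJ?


dH_rxn = sum(dH_f products) - sum(dH_f reactants)
dH_rxn = -135.14 - (-123.84)
dH_rxn = -11.3 kJ:

-11.30 kJ


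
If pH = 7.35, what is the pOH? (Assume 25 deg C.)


At 25 deg C, pH + pOH = 14.
pOH = 14 - pH = 14 - 7.35
pOH = 6.65:

6.65


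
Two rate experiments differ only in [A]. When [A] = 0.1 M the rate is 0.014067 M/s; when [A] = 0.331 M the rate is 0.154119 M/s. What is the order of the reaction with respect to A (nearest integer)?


Rate is proportional to [A]^n, so rate2/rate1 = ([A]2/[A]1)^n. Take logs to solve for n.
rate2/rate1 = 0.154119 / 0.014067 = 10.9561
[A]2/[A]1 = 0.331 / 0.1 = 3.31
n = ln(10.9561) / ln(3.31) = 2.0
Nearest integer order:

2


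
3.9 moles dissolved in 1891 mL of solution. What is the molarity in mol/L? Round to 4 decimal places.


Convert volume to liters: V_L = V_mL / 1000.
V_L = 1891 / 1000 = 1.891 L
M = n / V_L = 3.9 / 1.891
M = 2.06240085 mol/L, rounded to 4 dp:

2.0624 mol/L


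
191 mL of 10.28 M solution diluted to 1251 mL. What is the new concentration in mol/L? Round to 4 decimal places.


Dilution: M1*V1 = M2*V2, solve for M2.
M2 = M1*V1 / V2
M2 = 10.28 * 191 / 1251
M2 = 1963.48 / 1251
M2 = 1.56952838 mol/L, rounded to 4 dp:

1.5695 mol/L


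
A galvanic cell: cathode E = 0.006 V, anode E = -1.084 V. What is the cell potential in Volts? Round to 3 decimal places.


Standard cell potential: E_cell = E_cathode - E_anode.
E_cell = 0.006 - (-1.084)
E_cell = 1.09 V, rounded to 3 dp:

1.090 V


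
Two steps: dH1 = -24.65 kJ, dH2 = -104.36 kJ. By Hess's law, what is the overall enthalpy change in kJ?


Hess's law: enthalpy is a state function, so add the step enthalpies.
dH_total = dH1 + dH2 = -24.65 + (-104.36)
dH_total = -129.01 kJ:

-129.01 kJ


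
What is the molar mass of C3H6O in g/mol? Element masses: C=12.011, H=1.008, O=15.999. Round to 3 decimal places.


M = sum(count * atomic_mass) over atoms.
M = 3*12.011 + 6*1.008 + 1*15.999
M = 36.033 + 6.048 + 15.999
M = 58.08 g/mol, rounded to 3 dp:

58.080 g/mol


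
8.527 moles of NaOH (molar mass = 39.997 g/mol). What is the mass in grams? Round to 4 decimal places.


mass = n * M
mass = 8.527 * 39.997
mass = 341.054419 g, rounded to 4 dp:

341.0544 g


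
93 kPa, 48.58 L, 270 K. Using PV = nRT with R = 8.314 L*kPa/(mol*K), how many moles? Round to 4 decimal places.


PV = nRT, solve for n = PV / (RT).
PV = 93 * 48.58 = 4517.94
RT = 8.314 * 270 = 2244.78
n = 4517.94 / 2244.78
n = 2.01264266 mol, rounded to 4 dp:

2.0126 mol


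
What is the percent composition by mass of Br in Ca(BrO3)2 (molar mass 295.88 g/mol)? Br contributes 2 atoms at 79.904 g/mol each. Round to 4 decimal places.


pct = 100 * (n_elem * M_elem) / M_total
mass_contribution = 2 * 79.904 = 159.808 g/mol
pct = 100 * 159.808 / 295.88
pct = 54.01108558 %, rounded to 4 dp:

54.0111 %


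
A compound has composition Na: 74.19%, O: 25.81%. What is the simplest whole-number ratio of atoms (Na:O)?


Assume 100 g of compound, divide each mass% by atomic mass to get moles, then normalize by the smallest to get a raw atom ratio.
Moles per 100 g: Na: 74.19/22.99 = 3.2271, O: 25.81/15.999 = 1.6132
Raw ratio (divide by min = 1.6132): Na: 2.0, O: 1.0
Multiply by 1 to clear fractions: Na: 2.0 ~= 2, O: 1.0 ~= 1
Reduce by GCD to get the simplest whole-number ratio:

2:1


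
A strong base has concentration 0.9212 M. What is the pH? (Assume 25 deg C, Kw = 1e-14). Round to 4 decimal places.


A strong base dissociates completely, so [OH-] equals the given concentration.
pOH = -log10([OH-]) = -log10(0.9212) = 0.035646
pH = 14 - pOH = 14 - 0.035646
pH = 13.964354, rounded to 4 dp:

13.9644


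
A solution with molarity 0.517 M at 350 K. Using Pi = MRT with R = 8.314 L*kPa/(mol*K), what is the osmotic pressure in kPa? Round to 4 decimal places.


Osmotic pressure (van't Hoff): Pi = M*R*T.
RT = 8.314 * 350 = 2909.9
Pi = 0.517 * 2909.9
Pi = 1504.4183 kPa, rounded to 4 dp:

1504.4183 kPa


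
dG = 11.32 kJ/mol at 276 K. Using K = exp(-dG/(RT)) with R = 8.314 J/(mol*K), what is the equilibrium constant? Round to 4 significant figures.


dG is in kJ/mol; multiply by 1000 to match R in J/(mol*K).
RT = 8.314 * 276 = 2294.664 J/mol
exponent = -dG*1000 / (RT) = -(11.32*1000) / 2294.664 = -4.93318412
K = exp(-4.93318412)
K = 0.0072035298, rounded to 4 significant figures:

0.007204


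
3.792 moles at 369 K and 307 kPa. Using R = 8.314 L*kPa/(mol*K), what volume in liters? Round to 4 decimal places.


PV = nRT, solve for V = nRT / P.
nRT = 3.792 * 8.314 * 369 = 11633.3479
V = 11633.3479 / 307
V = 37.89364137 L, rounded to 4 dp:

37.8936 L


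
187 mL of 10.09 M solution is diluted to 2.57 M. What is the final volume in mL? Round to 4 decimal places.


Dilution: M1*V1 = M2*V2, solve for V2.
V2 = M1*V1 / M2
V2 = 10.09 * 187 / 2.57
V2 = 1886.83 / 2.57
V2 = 734.17509728 mL, rounded to 4 dp:

734.1751 mL


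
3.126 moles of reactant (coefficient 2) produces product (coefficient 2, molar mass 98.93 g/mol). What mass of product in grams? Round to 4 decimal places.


Use the coefficient ratio to convert reactant moles to product moles, then multiply by the product's molar mass.
moles_P = moles_R * (coeff_P / coeff_R) = 3.126 * (2/2) = 3.126
mass_P = moles_P * M_P = 3.126 * 98.93
mass_P = 309.25518 g, rounded to 4 dp:

309.2552 g


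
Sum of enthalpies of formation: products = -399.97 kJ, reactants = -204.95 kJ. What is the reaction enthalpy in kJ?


dH_rxn = sum(dH_f products) - sum(dH_f reactants)
dH_rxn = -399.97 - (-204.95)
dH_rxn = -195.02 kJ:

-195.02 kJ


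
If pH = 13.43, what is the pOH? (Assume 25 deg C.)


At 25 deg C, pH + pOH = 14.
pOH = 14 - pH = 14 - 13.43
pOH = 0.57:

0.57


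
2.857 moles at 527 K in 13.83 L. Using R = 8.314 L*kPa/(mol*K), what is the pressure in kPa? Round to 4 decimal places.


PV = nRT, solve for P = nRT / V.
nRT = 2.857 * 8.314 * 527 = 12517.8826
P = 12517.8826 / 13.83
P = 905.12527838 kPa, rounded to 4 dp:

905.1253 kPa


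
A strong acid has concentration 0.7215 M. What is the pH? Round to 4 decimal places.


A strong acid dissociates completely, so [H+] equals the given concentration.
pH = -log10([H+]) = -log10(0.7215)
pH = 0.14176366, rounded to 4 dp:

0.1418


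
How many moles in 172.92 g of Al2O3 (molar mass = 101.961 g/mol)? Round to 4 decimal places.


n = mass / M
n = 172.92 / 101.961
n = 1.69594257 mol, rounded to 4 dp:

1.6959 mol


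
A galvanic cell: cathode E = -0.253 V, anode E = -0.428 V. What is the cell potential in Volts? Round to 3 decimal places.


Standard cell potential: E_cell = E_cathode - E_anode.
E_cell = -0.253 - (-0.428)
E_cell = 0.175 V, rounded to 3 dp:

0.175 V


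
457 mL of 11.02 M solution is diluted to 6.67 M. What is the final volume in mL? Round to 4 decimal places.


Dilution: M1*V1 = M2*V2, solve for V2.
V2 = M1*V1 / M2
V2 = 11.02 * 457 / 6.67
V2 = 5036.14 / 6.67
V2 = 755.04347826 mL, rounded to 4 dp:

755.0435 mL


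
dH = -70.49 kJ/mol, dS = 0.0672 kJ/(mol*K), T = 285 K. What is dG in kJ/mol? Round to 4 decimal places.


Gibbs: dG = dH - T*dS (consistent units, dS already in kJ/(mol*K)).
T*dS = 285 * 0.0672 = 19.152
dG = -70.49 - (19.152)
dG = -89.642 kJ/mol, rounded to 4 dp:

-89.6420 kJ/mol


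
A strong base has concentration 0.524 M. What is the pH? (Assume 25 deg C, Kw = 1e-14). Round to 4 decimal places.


A strong base dissociates completely, so [OH-] equals the given concentration.
pOH = -log10([OH-]) = -log10(0.524) = 0.280669
pH = 14 - pOH = 14 - 0.280669
pH = 13.719331, rounded to 4 dp:

13.7193


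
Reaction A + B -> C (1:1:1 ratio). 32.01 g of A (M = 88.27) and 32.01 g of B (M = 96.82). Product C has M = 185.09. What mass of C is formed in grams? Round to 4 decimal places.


Find moles of each reactant; the smaller value is the limiting reagent in a 1:1:1 reaction, so moles_C equals moles of the limiter.
n_A = mass_A / M_A = 32.01 / 88.27 = 0.362637 mol
n_B = mass_B / M_B = 32.01 / 96.82 = 0.330614 mol
Limiting reagent: B (smaller), n_limiting = 0.330614 mol
mass_C = n_limiting * M_C = 0.330614 * 185.09
mass_C = 61.19334526 g, rounded to 4 dp:

61.1933 g


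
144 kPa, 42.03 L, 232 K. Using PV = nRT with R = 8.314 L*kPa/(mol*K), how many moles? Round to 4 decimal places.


PV = nRT, solve for n = PV / (RT).
PV = 144 * 42.03 = 6052.32
RT = 8.314 * 232 = 1928.848
n = 6052.32 / 1928.848
n = 3.13779002 mol, rounded to 4 dp:

3.1378 mol


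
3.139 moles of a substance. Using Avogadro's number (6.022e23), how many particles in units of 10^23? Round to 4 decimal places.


N = n * NA, then divide by 1e23 for the requested units.
N / 1e23 = n * 6.022
N / 1e23 = 3.139 * 6.022
N / 1e23 = 18.903058, rounded to 4 dp:

18.9031


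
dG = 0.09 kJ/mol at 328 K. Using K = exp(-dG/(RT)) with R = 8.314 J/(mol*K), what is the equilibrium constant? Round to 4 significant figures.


dG is in kJ/mol; multiply by 1000 to match R in J/(mol*K).
RT = 8.314 * 328 = 2726.992 J/mol
exponent = -dG*1000 / (RT) = -(0.09*1000) / 2726.992 = -0.0330034
K = exp(-0.0330034)
K = 0.96753527, rounded to 4 significant figures:

0.9675


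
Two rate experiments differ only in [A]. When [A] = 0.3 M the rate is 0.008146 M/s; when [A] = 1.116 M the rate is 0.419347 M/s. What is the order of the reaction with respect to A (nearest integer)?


Rate is proportional to [A]^n, so rate2/rate1 = ([A]2/[A]1)^n. Take logs to solve for n.
rate2/rate1 = 0.419347 / 0.008146 = 51.4789
[A]2/[A]1 = 1.116 / 0.3 = 3.72
n = ln(51.4789) / ln(3.72) = 3.0
Nearest integer order:

3


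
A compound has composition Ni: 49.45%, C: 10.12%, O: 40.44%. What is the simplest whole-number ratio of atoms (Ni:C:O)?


Assume 100 g of compound, divide each mass% by atomic mass to get moles, then normalize by the smallest to get a raw atom ratio.
Moles per 100 g: Ni: 49.45/58.693 = 0.8425, C: 10.12/12.011 = 0.8426, O: 40.44/15.999 = 2.5277
Raw ratio (divide by min = 0.8425): Ni: 1.0, C: 1.0, O: 3.0
Multiply by 1 to clear fractions: Ni: 1.0 ~= 1, C: 1.0 ~= 1, O: 3.0 ~= 3
Reduce by GCD to get the simplest whole-number ratio:

1:1:3


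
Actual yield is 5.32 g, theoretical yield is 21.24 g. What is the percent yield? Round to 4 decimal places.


% yield = 100 * actual / theoretical
% yield = 100 * 5.32 / 21.24
% yield = 25.04708098 %, rounded to 4 dp:

25.0471 %


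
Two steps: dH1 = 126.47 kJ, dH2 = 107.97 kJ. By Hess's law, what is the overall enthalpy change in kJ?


Hess's law: enthalpy is a state function, so add the step enthalpies.
dH_total = dH1 + dH2 = 126.47 + (107.97)
dH_total = 234.44 kJ:

234.44 kJ


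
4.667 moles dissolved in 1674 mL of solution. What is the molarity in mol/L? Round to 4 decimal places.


Convert volume to liters: V_L = V_mL / 1000.
V_L = 1674 / 1000 = 1.674 L
M = n / V_L = 4.667 / 1.674
M = 2.78793309 mol/L, rounded to 4 dp:

2.7879 mol/L


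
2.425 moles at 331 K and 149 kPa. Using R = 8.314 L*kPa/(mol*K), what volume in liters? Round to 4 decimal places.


PV = nRT, solve for V = nRT / P.
nRT = 2.425 * 8.314 * 331 = 6673.4399
V = 6673.4399 / 149
V = 44.78818725 L, rounded to 4 dp:

44.7882 L


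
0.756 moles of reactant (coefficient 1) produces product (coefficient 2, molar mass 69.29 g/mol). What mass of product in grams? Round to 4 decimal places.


Use the coefficient ratio to convert reactant moles to product moles, then multiply by the product's molar mass.
moles_P = moles_R * (coeff_P / coeff_R) = 0.756 * (2/1) = 1.512
mass_P = moles_P * M_P = 1.512 * 69.29
mass_P = 104.76648 g, rounded to 4 dp:

104.7665 g


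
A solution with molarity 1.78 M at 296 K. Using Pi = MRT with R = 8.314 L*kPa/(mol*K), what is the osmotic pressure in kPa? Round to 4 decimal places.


Osmotic pressure (van't Hoff): Pi = M*R*T.
RT = 8.314 * 296 = 2460.944
Pi = 1.78 * 2460.944
Pi = 4380.48032 kPa, rounded to 4 dp:

4380.4803 kPa


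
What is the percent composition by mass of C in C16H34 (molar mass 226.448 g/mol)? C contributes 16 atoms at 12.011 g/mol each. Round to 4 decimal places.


pct = 100 * (n_elem * M_elem) / M_total
mass_contribution = 16 * 12.011 = 192.176 g/mol
pct = 100 * 192.176 / 226.448
pct = 84.86539956 %, rounded to 4 dp:

84.8654 %


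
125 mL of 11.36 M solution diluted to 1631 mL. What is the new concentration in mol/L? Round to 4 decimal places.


Dilution: M1*V1 = M2*V2, solve for M2.
M2 = M1*V1 / V2
M2 = 11.36 * 125 / 1631
M2 = 1420.0 / 1631
M2 = 0.87063151 mol/L, rounded to 4 dp:

0.8706 mol/L


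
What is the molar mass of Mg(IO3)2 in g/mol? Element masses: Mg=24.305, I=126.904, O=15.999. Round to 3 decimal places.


M = sum(count * atomic_mass) over atoms.
M = 1*24.305 + 2*126.904 + 6*15.999
M = 24.305 + 253.808 + 95.994
M = 374.107 g/mol, rounded to 3 dp:

374.107 g/mol


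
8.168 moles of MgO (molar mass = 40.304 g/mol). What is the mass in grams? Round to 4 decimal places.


mass = n * M
mass = 8.168 * 40.304
mass = 329.203072 g, rounded to 4 dp:

329.2031 g


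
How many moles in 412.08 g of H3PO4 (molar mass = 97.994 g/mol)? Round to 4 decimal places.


n = mass / M
n = 412.08 / 97.994
n = 4.20515542 mol, rounded to 4 dp:

4.2052 mol


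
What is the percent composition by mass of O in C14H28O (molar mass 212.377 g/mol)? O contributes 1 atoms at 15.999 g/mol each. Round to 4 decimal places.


pct = 100 * (n_elem * M_elem) / M_total
mass_contribution = 1 * 15.999 = 15.999 g/mol
pct = 100 * 15.999 / 212.377
pct = 7.53330163 %, rounded to 4 dp:

7.5333 %


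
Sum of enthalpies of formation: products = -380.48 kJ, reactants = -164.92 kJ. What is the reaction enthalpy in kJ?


dH_rxn = sum(dH_f products) - sum(dH_f reactants)
dH_rxn = -380.48 - (-164.92)
dH_rxn = -215.56 kJ:

-215.56 kJ


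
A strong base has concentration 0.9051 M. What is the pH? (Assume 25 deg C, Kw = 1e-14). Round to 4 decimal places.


A strong base dissociates completely, so [OH-] equals the given concentration.
pOH = -log10([OH-]) = -log10(0.9051) = 0.043303
pH = 14 - pOH = 14 - 0.043303
pH = 13.956697, rounded to 4 dp:

13.9567


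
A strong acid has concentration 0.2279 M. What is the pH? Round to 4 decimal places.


A strong acid dissociates completely, so [H+] equals the given concentration.
pH = -log10([H+]) = -log10(0.2279)
pH = 0.64225567, rounded to 4 dp:

0.6423


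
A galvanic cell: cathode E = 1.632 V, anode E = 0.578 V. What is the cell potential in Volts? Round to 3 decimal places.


Standard cell potential: E_cell = E_cathode - E_anode.
E_cell = 1.632 - (0.578)
E_cell = 1.054 V, rounded to 3 dp:

1.054 V


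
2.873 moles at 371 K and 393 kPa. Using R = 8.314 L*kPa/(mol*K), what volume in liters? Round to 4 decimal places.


PV = nRT, solve for V = nRT / P.
nRT = 2.873 * 8.314 * 371 = 8861.7513
V = 8861.7513 / 393
V = 22.5489855 L, rounded to 4 dp:

22.5490 L


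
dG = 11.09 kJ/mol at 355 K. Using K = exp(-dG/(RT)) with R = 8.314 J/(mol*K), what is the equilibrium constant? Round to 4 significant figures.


dG is in kJ/mol; multiply by 1000 to match R in J/(mol*K).
RT = 8.314 * 355 = 2951.47 J/mol
exponent = -dG*1000 / (RT) = -(11.09*1000) / 2951.47 = -3.75744968
K = exp(-3.75744968)
K = 0.023343197, rounded to 4 significant figures:

0.02334


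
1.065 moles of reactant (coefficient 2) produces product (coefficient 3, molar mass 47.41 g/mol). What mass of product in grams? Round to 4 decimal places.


Use the coefficient ratio to convert reactant moles to product moles, then multiply by the product's molar mass.
moles_P = moles_R * (coeff_P / coeff_R) = 1.065 * (3/2) = 1.5975
mass_P = moles_P * M_P = 1.5975 * 47.41
mass_P = 75.737475 g, rounded to 4 dp:

75.7375 g


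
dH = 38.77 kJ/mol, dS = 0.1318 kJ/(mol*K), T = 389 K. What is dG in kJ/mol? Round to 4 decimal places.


Gibbs: dG = dH - T*dS (consistent units, dS already in kJ/(mol*K)).
T*dS = 389 * 0.1318 = 51.2702
dG = 38.77 - (51.2702)
dG = -12.5002 kJ/mol, rounded to 4 dp:

-12.5002 kJ/mol


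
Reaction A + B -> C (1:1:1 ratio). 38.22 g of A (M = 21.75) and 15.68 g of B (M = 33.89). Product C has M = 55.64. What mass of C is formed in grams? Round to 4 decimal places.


Find moles of each reactant; the smaller value is the limiting reagent in a 1:1:1 reaction, so moles_C equals moles of the limiter.
n_A = mass_A / M_A = 38.22 / 21.75 = 1.757241 mol
n_B = mass_B / M_B = 15.68 / 33.89 = 0.462673 mol
Limiting reagent: B (smaller), n_limiting = 0.462673 mol
mass_C = n_limiting * M_C = 0.462673 * 55.64
mass_C = 25.74312572 g, rounded to 4 dp:

25.7431 g


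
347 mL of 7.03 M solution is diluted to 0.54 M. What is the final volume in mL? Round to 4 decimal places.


Dilution: M1*V1 = M2*V2, solve for V2.
V2 = M1*V1 / M2
V2 = 7.03 * 347 / 0.54
V2 = 2439.41 / 0.54
V2 = 4517.42592593 mL, rounded to 4 dp:

4517.4259 mL


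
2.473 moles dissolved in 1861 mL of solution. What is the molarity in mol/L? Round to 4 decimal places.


Convert volume to liters: V_L = V_mL / 1000.
V_L = 1861 / 1000 = 1.861 L
M = n / V_L = 2.473 / 1.861
M = 1.32885545 mol/L, rounded to 4 dp:

1.3289 mol/L


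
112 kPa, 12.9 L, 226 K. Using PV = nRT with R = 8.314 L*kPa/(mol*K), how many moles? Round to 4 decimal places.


PV = nRT, solve for n = PV / (RT).
PV = 112 * 12.9 = 1444.8
RT = 8.314 * 226 = 1878.964
n = 1444.8 / 1878.964
n = 0.76893437 mol, rounded to 4 dp:

0.7689 mol


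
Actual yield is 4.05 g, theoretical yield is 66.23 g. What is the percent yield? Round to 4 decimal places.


% yield = 100 * actual / theoretical
% yield = 100 * 4.05 / 66.23
% yield = 6.1150536 %, rounded to 4 dp:

6.1151 %


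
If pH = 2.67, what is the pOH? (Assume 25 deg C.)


At 25 deg C, pH + pOH = 14.
pOH = 14 - pH = 14 - 2.67
pOH = 11.33:

11.33


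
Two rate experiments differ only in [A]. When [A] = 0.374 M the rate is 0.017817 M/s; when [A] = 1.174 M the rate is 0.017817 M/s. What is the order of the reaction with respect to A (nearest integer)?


Rate is proportional to [A]^n, so rate2/rate1 = ([A]2/[A]1)^n. Take logs to solve for n.
rate2/rate1 = 0.017817 / 0.017817 = 1.0
[A]2/[A]1 = 1.174 / 0.374 = 3.139
n = ln(1.0) / ln(3.139) = 0.0
Nearest integer order:

0


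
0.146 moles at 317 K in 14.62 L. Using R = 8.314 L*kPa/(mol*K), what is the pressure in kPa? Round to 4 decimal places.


PV = nRT, solve for P = nRT / V.
nRT = 0.146 * 8.314 * 317 = 384.7885
P = 384.7885 / 14.62
P = 26.31932285 kPa, rounded to 4 dp:

26.3193 kPa


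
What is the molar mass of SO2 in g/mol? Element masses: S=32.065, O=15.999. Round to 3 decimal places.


M = sum(count * atomic_mass) over atoms.
M = 1*32.065 + 2*15.999
M = 32.065 + 31.998
M = 64.063 g/mol, rounded to 3 dp:

64.063 g/mol


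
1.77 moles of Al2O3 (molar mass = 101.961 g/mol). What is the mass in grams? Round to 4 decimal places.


mass = n * M
mass = 1.77 * 101.961
mass = 180.47097 g, rounded to 4 dp:

180.4710 g


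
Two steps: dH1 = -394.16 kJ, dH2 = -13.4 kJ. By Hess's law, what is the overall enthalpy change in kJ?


Hess's law: enthalpy is a state function, so add the step enthalpies.
dH_total = dH1 + dH2 = -394.16 + (-13.4)
dH_total = -407.56 kJ:

-407.56 kJ


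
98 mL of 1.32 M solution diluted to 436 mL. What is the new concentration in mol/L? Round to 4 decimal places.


Dilution: M1*V1 = M2*V2, solve for M2.
M2 = M1*V1 / V2
M2 = 1.32 * 98 / 436
M2 = 129.36 / 436
M2 = 0.29669725 mol/L, rounded to 4 dp:

0.2967 mol/L


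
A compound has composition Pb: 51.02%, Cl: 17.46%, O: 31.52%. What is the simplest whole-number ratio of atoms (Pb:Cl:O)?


Assume 100 g of compound, divide each mass% by atomic mass to get moles, then normalize by the smallest to get a raw atom ratio.
Moles per 100 g: Pb: 51.02/207.2 = 0.2462, Cl: 17.46/35.453 = 0.4925, O: 31.52/15.999 = 1.9701
Raw ratio (divide by min = 0.2462): Pb: 1.0, Cl: 2.0, O: 8.001
Multiply by 1 to clear fractions: Pb: 1.0 ~= 1, Cl: 2.0 ~= 2, O: 8.001 ~= 8
Reduce by GCD to get the simplest whole-number ratio:

1:2:8


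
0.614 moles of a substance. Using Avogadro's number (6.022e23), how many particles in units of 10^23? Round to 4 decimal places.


N = n * NA, then divide by 1e23 for the requested units.
N / 1e23 = n * 6.022
N / 1e23 = 0.614 * 6.022
N / 1e23 = 3.697508, rounded to 4 dp:

3.6975


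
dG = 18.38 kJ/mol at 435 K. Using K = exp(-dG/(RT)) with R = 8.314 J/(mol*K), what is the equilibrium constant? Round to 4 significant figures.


dG is in kJ/mol; multiply by 1000 to match R in J/(mol*K).
RT = 8.314 * 435 = 3616.59 J/mol
exponent = -dG*1000 / (RT) = -(18.38*1000) / 3616.59 = -5.08213538
K = exp(-5.08213538)
K = 0.0062066413, rounded to 4 significant figures:

0.006207


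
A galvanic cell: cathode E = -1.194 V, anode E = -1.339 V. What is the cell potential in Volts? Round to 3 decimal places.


Standard cell potential: E_cell = E_cathode - E_anode.
E_cell = -1.194 - (-1.339)
E_cell = 0.145 V, rounded to 3 dp:

0.145 V


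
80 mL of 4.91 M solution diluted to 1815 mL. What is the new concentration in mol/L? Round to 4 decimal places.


Dilution: M1*V1 = M2*V2, solve for M2.
M2 = M1*V1 / V2
M2 = 4.91 * 80 / 1815
M2 = 392.8 / 1815
M2 = 0.21641873 mol/L, rounded to 4 dp:

0.2164 mol/L


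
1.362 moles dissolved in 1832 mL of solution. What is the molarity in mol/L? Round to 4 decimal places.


Convert volume to liters: V_L = V_mL / 1000.
V_L = 1832 / 1000 = 1.832 L
M = n / V_L = 1.362 / 1.832
M = 0.74344978 mol/L, rounded to 4 dp:

0.7434 mol/L


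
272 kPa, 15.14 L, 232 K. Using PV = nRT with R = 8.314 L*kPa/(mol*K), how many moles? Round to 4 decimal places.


PV = nRT, solve for n = PV / (RT).
PV = 272 * 15.14 = 4118.08
RT = 8.314 * 232 = 1928.848
n = 4118.08 / 1928.848
n = 2.13499457 mol, rounded to 4 dp:

2.1350 mol


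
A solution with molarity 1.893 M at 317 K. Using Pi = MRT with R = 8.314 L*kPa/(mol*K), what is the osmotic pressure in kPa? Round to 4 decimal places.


Osmotic pressure (van't Hoff): Pi = M*R*T.
RT = 8.314 * 317 = 2635.538
Pi = 1.893 * 2635.538
Pi = 4989.073434 kPa, rounded to 4 dp:

4989.0734 kPa


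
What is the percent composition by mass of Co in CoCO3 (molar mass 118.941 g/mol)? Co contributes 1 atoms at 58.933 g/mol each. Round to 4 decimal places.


pct = 100 * (n_elem * M_elem) / M_total
mass_contribution = 1 * 58.933 = 58.933 g/mol
pct = 100 * 58.933 / 118.941
pct = 49.54809527 %, rounded to 4 dp:

49.5481 %
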